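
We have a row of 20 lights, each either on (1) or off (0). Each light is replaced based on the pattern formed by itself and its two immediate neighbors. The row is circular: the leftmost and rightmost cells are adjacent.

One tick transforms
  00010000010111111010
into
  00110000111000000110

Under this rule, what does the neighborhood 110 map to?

0

At position 16 the neighborhood is 110; the next row has 0 there.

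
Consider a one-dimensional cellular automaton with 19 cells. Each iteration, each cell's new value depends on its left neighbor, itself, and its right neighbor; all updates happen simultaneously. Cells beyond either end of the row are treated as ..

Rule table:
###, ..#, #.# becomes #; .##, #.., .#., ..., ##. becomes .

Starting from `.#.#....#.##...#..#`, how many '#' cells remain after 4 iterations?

#.#....#.#....#..#.
.#....#.#....#..#..
#....#.#....#..#...
....#.#....#..#....
count of #: 4

4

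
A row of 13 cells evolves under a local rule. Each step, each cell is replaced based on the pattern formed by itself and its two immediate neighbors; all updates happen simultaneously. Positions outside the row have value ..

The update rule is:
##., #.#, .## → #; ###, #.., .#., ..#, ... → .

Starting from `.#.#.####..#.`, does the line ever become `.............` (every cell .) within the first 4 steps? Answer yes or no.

no

step 1: ..#.##..#....
step 2: ...###.......
step 3: ...#.#.......
step 4: ....#........
step 4 is ....#........, still not uniform .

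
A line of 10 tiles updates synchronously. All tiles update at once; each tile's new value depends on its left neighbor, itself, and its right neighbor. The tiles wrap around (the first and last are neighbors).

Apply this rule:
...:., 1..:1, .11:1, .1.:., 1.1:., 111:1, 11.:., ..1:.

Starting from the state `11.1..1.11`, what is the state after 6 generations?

generation 1: 1...1...11
generation 2: .1...1..11
generation 3: ..1...1.1.
generation 4: ...1.....1
generation 5: 1...1.....
generation 6: .1...1....

.1...1....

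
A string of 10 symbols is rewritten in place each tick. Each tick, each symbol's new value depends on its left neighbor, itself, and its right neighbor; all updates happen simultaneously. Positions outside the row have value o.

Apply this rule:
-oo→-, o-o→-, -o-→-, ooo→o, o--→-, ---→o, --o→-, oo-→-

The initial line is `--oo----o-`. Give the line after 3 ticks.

--o--oo---

-----oo---
-ooo----o-
--o--oo---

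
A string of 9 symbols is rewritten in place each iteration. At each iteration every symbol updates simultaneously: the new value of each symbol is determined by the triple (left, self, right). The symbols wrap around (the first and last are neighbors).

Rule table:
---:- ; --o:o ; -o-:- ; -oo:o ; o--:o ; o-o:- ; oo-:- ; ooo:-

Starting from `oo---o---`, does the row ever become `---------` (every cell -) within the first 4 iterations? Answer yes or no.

no

o-o-o-o-o
--------o
o------o-
-o----o--
iteration 4 is -o----o--, still not uniform -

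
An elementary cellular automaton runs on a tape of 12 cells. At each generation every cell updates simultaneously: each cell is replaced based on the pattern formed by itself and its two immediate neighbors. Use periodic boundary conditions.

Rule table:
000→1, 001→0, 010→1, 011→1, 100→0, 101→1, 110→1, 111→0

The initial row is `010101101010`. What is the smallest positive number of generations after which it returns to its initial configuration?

5

generation 1: 011111111110
generation 2: 010000000010
generation 3: 010111111010
generation 4: 011100001110
generation 5: 010101101010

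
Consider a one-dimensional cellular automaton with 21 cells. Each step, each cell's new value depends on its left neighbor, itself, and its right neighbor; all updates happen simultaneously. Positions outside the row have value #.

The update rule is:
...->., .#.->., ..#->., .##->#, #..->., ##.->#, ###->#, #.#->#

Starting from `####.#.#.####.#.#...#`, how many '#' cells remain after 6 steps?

16

#####.#.######.#....#
######.########.....#
###############.....#
###############.....#  (fixed point — unchanged through step 6)
count of #: 16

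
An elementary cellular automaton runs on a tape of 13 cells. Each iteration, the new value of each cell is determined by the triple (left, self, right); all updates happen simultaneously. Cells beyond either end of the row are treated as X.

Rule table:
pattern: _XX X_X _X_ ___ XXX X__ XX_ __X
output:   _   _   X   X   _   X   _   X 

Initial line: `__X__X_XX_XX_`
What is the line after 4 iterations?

______XXXXXXX

XXXXXX_______
______XXXXXXX
XXXXXX_______  (repeats iteration 1; period 2)
iteration 4: ______XXXXXXX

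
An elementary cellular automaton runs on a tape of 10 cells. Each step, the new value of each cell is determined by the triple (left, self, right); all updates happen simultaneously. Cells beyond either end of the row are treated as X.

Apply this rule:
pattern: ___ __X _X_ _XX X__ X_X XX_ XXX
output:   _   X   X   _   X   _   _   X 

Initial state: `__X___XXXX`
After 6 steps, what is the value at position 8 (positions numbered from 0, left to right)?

_

XXXX_X_XXX
XXX__X__XX
XX_XXXXX_X
X___XXX___
_X_X_X_X_X
_X_X_X_X__
position 8 holds _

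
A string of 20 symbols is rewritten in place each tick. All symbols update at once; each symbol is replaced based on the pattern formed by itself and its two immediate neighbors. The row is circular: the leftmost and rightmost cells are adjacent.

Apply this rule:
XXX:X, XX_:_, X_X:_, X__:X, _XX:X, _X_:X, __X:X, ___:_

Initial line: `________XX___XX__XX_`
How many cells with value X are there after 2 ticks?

8

tick 1: _______XX_X_XX_XXX_X
tick 2: X_____XX__X_X__XX__X
count of X: 8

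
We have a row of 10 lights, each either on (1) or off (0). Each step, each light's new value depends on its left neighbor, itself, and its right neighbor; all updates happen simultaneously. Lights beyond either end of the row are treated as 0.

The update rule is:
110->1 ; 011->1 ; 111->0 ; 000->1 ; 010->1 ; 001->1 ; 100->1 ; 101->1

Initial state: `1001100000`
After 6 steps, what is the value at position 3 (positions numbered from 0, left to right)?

0

step 1: 1111111111
step 2: 1000000001
step 3: 1111111111  (repeats step 1; period 2)
step 6: 1000000001
position 3 holds 0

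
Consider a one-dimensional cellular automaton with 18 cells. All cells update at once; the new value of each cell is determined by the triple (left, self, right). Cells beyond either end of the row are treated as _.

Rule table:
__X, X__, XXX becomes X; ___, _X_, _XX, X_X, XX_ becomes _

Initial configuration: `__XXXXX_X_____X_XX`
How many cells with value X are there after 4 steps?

_X_XXX___X___X____
X___X_X_X_X_X_X___
_X_X___________X__
X___X_________X_X_
count of X: 4

4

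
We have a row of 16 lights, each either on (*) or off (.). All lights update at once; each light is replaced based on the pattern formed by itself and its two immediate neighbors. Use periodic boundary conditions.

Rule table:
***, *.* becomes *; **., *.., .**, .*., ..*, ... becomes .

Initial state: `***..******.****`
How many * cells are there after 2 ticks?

7

tick 1: **....****.*.***
tick 2: *......**.*.*.**
count of *: 7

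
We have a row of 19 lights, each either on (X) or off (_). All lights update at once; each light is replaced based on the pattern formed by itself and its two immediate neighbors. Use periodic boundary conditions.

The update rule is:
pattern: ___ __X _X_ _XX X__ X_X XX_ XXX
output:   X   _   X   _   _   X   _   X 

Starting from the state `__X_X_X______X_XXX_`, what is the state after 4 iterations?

X_XXXXX_XXXX_XX_X__
XX_XXX_X_XX_X__XX__
__X_X_XXX__XX______
X_XXXX_X______XXXXX

X_XXXX_X______XXXXX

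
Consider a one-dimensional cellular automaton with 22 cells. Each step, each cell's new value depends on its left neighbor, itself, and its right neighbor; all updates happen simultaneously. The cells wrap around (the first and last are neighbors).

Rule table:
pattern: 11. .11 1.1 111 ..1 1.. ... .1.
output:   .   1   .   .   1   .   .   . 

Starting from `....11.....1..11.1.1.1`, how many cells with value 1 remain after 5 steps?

...11.....1..11.......
..11.....1..11........
.11.....1..11.........
11.....1..11..........
1.....1..11..........1
count of 1: 5

5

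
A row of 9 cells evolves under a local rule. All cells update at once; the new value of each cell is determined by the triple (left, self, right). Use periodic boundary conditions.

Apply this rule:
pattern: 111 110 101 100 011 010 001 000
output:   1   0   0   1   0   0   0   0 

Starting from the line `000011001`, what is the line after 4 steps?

100100000

100000100
010000010
001000001
100100000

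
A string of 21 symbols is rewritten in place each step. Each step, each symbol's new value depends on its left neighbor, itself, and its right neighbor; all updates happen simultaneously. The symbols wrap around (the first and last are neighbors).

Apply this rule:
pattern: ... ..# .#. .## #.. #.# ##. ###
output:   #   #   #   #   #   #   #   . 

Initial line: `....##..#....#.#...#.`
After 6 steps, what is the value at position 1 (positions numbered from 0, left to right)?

.

step 1: #####################
step 2: .....................
step 3: #####################  (repeats step 1; period 2)
step 6: .....................
position 1 holds .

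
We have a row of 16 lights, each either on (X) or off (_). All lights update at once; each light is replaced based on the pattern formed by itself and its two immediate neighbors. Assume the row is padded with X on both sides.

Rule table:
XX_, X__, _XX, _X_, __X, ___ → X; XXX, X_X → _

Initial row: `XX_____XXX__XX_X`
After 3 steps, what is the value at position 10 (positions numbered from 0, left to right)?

_XXXXXXX_XXXXX_X
_X_____X_X___X_X
_XXXXXXX_XXXXX_X
position 10 holds X

X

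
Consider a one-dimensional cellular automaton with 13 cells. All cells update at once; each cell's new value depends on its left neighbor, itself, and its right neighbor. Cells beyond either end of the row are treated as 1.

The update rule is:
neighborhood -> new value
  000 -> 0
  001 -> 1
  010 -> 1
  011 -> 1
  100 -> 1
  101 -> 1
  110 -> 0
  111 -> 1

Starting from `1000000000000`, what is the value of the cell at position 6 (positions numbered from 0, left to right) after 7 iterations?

0100000000001
1110000000011
1101000000111
1011100001111
0111010011111
1110111111111
1101111111111
position 6 holds 1

1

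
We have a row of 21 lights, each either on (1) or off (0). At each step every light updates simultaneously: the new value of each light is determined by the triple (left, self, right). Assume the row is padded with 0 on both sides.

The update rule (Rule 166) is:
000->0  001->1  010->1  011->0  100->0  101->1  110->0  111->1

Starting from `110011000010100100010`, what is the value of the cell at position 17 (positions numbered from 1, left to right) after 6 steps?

0

000100000111101100110
001100001011010001000
010000011100110011000
110000101001000100000
000001111011001100000
000010110100010000000
position 17 holds 0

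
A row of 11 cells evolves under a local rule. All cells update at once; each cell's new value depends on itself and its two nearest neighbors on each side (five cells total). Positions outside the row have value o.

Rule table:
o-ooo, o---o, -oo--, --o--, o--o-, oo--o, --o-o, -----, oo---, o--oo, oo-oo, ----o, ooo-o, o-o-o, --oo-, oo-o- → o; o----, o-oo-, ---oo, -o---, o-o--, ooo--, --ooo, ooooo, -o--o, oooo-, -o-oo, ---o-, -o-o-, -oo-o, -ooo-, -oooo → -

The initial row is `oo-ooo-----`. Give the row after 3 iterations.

-ooo--o-oo-
oo--ooo---o
--oo---oo--

--oo---oo--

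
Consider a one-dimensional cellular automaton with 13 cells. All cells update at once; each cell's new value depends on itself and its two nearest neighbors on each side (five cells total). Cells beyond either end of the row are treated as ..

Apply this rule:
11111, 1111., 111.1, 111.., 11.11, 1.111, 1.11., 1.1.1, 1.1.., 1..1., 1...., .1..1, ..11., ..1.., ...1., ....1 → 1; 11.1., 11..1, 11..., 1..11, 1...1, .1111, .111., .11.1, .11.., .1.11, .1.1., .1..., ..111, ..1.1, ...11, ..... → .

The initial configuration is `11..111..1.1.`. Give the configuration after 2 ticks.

1.....1.1..1.
1.1.11..1111.

1.1.11..1111.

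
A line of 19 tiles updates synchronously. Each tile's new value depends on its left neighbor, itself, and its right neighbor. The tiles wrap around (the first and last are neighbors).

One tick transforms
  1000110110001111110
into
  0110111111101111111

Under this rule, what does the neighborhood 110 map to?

1

At position 5 the neighborhood is 110; the next row has 1 there.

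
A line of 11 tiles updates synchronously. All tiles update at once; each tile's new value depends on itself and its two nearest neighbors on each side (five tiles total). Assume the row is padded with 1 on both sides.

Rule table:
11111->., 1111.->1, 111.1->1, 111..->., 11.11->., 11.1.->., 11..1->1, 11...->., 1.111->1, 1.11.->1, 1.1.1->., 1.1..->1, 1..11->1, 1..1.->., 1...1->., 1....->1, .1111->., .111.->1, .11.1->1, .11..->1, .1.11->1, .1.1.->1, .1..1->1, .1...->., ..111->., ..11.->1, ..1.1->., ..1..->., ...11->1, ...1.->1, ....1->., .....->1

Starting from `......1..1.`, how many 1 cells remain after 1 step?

.111.1.1..1
count of 1: 6

6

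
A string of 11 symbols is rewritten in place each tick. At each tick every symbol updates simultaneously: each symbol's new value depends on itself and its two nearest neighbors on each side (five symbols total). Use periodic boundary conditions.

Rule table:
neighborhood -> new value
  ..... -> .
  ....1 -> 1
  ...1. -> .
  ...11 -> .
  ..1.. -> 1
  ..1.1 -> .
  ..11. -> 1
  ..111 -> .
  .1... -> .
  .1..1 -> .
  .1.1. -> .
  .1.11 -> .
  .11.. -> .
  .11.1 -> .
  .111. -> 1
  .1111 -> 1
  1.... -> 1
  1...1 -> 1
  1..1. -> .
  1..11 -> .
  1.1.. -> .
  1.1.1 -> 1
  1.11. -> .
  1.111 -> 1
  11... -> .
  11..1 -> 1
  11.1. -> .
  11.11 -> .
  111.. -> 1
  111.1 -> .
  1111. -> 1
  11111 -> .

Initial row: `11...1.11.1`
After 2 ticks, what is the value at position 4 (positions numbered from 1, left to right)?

.

11.1......1
1....1..1..
position 4 holds .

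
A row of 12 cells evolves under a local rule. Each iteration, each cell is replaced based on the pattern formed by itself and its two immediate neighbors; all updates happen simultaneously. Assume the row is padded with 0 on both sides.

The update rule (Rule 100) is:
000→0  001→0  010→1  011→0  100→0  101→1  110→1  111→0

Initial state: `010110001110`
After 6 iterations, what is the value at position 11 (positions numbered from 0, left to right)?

011010000010
001110000010
000010000010
000010000010  (fixed point — unchanged through iteration 6)
position 11 holds 0

0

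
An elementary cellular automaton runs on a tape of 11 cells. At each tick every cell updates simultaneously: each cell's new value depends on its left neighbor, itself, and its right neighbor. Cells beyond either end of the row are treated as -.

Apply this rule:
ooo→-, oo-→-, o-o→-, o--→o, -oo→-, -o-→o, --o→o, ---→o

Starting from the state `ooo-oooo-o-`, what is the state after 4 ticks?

ooooooooo--

tick 1: ---------oo
tick 2: ooooooooo--
tick 3: ---------oo  (repeats tick 1; period 2)
tick 4: ooooooooo--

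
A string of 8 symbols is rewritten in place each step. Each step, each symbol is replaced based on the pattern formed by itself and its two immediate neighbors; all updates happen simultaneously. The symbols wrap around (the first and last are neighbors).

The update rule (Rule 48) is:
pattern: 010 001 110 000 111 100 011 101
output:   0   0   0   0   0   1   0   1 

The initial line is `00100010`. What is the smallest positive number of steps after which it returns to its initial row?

00010001
10001000
01000100
00100010

4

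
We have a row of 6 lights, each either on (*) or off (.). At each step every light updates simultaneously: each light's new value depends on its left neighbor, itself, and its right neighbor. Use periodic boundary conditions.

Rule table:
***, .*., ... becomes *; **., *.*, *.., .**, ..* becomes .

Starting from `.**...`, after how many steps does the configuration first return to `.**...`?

2

....**
.**...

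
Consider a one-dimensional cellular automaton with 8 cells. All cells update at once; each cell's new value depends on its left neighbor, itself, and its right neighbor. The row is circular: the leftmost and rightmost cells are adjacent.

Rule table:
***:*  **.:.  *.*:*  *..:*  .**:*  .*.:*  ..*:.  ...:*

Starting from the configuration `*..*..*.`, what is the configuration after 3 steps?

.**.****

**.**.**
*.**.***
.**.****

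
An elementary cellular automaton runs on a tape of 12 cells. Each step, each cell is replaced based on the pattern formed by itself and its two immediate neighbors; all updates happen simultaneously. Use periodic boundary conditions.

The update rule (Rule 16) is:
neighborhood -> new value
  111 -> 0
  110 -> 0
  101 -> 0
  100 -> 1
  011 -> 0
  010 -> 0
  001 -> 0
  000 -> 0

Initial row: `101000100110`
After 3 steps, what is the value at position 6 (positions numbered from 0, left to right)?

000100010000
000010001000
000001000100
position 6 holds 0

0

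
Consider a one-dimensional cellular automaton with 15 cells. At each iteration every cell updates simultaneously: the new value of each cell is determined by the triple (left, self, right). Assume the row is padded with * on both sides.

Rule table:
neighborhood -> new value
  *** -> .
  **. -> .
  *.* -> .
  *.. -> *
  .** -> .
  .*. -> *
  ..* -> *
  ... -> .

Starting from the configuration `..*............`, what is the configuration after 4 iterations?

iteration 1: ****..........*
iteration 2: ....*........*.
iteration 3: *..***......**.
iteration 4: .**...*....*...

.**...*....*...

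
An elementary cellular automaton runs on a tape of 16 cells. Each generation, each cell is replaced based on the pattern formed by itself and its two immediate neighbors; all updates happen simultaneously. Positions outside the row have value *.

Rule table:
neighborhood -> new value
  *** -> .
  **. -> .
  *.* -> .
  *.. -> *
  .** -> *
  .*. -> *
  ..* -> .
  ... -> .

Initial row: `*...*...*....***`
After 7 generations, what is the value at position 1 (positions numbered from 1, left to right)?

.*..**..**...*..
.**.*.*.*.*..**.
.*..*.*.*.**.*..
.**.*.*.*.*..**.  (repeats generation 2; period 2)
generation 7: .*..*.*.*.**.*..
position 1 holds .

.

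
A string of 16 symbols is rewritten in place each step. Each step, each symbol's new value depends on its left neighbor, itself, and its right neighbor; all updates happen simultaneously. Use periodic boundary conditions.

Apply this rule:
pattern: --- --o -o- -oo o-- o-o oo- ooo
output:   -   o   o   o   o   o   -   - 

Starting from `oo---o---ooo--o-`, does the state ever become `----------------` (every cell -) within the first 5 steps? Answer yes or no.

no

o-o-ooo-oo--oooo
-oooo--oo-ooo---
oo---ooo-oo--o--
o-o-oo--oo-ooooo
-oooo-ooo-oo----
step 5 is -oooo-ooo-oo----, still not uniform -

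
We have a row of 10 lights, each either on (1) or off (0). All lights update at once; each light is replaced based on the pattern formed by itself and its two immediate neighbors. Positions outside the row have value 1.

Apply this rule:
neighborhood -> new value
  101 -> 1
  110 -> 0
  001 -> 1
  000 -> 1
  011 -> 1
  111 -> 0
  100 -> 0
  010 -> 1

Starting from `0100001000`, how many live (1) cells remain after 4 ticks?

tick 1: 1101111011
tick 2: 0011000110
tick 3: 0110011101
tick 4: 1100110011
count of 1: 6

6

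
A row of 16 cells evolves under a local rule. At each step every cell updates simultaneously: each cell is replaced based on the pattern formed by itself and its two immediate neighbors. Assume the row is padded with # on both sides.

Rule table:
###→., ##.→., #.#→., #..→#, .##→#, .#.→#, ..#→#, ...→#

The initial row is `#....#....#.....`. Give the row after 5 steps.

.###############
.#..............
.###############  (repeats step 1; period 2)
step 5: .###############

.###############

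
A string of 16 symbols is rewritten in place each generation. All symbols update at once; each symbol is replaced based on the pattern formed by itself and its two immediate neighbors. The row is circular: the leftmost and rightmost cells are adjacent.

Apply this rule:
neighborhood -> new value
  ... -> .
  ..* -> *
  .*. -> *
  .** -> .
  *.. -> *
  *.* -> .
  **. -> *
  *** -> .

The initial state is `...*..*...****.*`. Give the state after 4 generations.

.**..*.******...

generation 1: *.******.*...*.*
generation 2: *......*.**.**..
generation 3: **....**..*..***
generation 4: .**..*.******...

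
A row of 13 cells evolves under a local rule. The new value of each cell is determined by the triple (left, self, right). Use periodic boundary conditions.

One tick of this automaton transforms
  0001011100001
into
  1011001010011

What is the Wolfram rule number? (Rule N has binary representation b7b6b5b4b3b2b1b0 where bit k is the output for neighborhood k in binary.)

150

position 6: 111 → 1  (bit 7 = 1)
position 7: 110 → 0  (bit 6 = 0)
position 4: 101 → 0  (bit 5 = 0)
position 0: 100 → 1  (bit 4 = 1)
position 5: 011 → 0  (bit 3 = 0)
position 3: 010 → 1  (bit 2 = 1)
position 2: 001 → 1  (bit 1 = 1)
position 1: 000 → 0  (bit 0 = 0)
bits b7..b0 = 10010110 = 150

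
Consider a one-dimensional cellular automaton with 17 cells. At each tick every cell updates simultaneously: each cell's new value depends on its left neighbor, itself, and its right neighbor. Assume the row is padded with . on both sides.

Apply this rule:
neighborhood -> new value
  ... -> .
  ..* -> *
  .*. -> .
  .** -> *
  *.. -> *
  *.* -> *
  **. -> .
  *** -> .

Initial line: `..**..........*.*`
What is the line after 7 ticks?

*.*.*.**.*.*.*.*.

.**.*........*.*.
**.*.*......*.*.*
*.*.*.*....*.*.*.
.*.*.*.*..*.*.*.*
*.*.*.*.**.*.*.*.
.*.*.*.**.*.*.*.*
*.*.*.**.*.*.*.*.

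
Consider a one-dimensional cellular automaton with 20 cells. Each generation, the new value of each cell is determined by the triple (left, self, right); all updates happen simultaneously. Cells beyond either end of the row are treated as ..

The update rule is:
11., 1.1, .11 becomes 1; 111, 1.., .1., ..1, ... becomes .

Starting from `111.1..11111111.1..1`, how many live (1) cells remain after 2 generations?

5

1.11...1......11....
.111..........11....
count of 1: 5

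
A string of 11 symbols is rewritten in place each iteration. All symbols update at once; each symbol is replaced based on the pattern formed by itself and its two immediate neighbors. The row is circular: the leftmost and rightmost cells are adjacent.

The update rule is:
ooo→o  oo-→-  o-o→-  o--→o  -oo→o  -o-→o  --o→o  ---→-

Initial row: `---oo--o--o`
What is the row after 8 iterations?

o-oo-oooooo
--o--oooooo
oooooooooo-
ooooooooo--
oooooooo-oo
ooooooo--oo
oooooo-oooo
ooooo--oooo

ooooo--oooo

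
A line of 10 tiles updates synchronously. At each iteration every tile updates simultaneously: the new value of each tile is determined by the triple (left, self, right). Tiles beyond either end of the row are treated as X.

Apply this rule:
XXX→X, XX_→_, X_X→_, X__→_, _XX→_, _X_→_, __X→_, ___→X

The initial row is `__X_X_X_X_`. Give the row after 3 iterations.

__________
_XXXXXXXX_
__XXXXXX__

__XXXXXX__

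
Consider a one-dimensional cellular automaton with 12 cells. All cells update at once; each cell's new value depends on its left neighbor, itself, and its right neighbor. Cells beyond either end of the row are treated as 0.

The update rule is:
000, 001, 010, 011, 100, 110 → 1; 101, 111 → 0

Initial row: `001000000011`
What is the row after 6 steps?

111111111111
100000000001
111111111111  (repeats step 1; period 2)
step 6: 100000000001

100000000001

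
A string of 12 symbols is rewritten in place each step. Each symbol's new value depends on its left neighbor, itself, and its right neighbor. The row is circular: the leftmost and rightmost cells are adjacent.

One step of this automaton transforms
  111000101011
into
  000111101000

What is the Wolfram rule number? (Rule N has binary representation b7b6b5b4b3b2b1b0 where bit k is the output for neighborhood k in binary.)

position 0: 111 → 0  (bit 7 = 0)
position 2: 110 → 0  (bit 6 = 0)
position 7: 101 → 0  (bit 5 = 0)
position 3: 100 → 1  (bit 4 = 1)
position 10: 011 → 0  (bit 3 = 0)
position 6: 010 → 1  (bit 2 = 1)
position 5: 001 → 1  (bit 1 = 1)
position 4: 000 → 1  (bit 0 = 1)
bits b7..b0 = 00010111 = 23

23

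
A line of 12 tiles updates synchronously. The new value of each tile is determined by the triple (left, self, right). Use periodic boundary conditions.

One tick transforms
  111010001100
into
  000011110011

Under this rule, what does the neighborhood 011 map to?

0

At position 0 the neighborhood is 011; the next row has 0 there.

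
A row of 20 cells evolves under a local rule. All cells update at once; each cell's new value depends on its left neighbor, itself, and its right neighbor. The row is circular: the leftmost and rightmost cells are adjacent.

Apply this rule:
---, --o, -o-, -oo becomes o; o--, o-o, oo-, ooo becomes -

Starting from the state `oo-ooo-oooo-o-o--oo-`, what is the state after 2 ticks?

o-oo-ooo-oooo-o-o--o

o--o---o----o-o-oo--
o-oo-ooo-oooo-o-o--o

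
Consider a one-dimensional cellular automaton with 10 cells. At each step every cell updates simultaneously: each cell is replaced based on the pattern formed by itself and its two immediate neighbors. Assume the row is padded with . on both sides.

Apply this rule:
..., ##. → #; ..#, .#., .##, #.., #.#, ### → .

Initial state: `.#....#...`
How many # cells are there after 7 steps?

2

...##...##
##..#.#..#
.#........
...#######
##.......#
.#.#####..
.......#.#
count of #: 2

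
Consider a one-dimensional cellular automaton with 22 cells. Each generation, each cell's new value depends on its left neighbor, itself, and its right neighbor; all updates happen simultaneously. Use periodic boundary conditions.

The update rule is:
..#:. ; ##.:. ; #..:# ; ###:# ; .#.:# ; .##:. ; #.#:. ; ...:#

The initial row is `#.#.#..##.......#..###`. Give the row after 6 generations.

...######..##...#.....

generation 1: ..#.##...######.##..##
generation 2: #.#...##..####....#...
generation 3: #.###...#..##.###.###.
generation 4: #..#.##.##.....#...#..
generation 5: ##.#......####.###.##.
generation 6: ...######..##...#.....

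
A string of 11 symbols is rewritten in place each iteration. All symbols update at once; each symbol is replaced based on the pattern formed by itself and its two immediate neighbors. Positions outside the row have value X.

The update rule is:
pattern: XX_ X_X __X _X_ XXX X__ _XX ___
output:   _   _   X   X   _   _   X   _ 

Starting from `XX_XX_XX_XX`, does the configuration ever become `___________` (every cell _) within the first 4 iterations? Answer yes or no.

___X__X__X_
__XX_XX_XX_
_XX__X__X__
_X__XX_XX_X
iteration 4 is _X__XX_XX_X, still not uniform _

no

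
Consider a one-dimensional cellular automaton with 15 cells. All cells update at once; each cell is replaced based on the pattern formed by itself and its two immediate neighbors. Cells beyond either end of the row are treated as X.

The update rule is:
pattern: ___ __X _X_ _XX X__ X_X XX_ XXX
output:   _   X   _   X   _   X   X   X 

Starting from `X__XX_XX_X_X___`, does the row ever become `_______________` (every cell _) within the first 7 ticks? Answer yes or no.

tick 1: X_XXXXXXX_X___X
tick 2: XXXXXXXXXX___XX
tick 3: XXXXXXXXXX__XXX
tick 4: XXXXXXXXXX_XXXX
tick 5: XXXXXXXXXXXXXXX
tick 6: XXXXXXXXXXXXXXX  (fixed point — unchanged through tick 7)
tick 7 is XXXXXXXXXXXXXXX, still not uniform _

no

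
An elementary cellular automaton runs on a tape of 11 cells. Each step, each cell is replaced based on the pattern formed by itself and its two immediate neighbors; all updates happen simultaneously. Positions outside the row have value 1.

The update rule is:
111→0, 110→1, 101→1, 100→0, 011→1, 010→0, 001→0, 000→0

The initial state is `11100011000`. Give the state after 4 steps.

00000011000

00100011000
00000011000
00000011000  (fixed point — unchanged through step 4)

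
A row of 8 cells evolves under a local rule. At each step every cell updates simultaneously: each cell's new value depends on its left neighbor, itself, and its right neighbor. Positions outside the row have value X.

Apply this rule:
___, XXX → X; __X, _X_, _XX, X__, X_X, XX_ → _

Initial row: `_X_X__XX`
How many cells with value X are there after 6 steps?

4

_______X
_XXXXX__
__XXX___
___X__X_
_X______
___XXXX_
count of X: 4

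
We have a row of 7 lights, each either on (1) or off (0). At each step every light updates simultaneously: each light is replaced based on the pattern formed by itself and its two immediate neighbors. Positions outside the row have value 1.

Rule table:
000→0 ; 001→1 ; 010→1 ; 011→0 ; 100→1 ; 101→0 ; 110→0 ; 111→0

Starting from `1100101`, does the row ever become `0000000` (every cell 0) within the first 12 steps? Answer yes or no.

yes

step 1: 0011100
step 2: 1100011
step 3: 0010100
step 4: 1110111
step 5: 0000000
all cells are 0 at step 5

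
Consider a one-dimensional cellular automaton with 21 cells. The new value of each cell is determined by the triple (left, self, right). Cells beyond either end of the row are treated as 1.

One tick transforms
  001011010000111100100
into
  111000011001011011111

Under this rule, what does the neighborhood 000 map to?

At position 9 the neighborhood is 000; the next row has 0 there.

0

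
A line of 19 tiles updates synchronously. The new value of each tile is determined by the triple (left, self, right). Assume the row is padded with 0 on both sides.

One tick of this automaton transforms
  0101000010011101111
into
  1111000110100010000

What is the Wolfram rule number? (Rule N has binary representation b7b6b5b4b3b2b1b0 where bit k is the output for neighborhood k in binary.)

38

position 12: 111 → 0  (bit 7 = 0)
position 13: 110 → 0  (bit 6 = 0)
position 2: 101 → 1  (bit 5 = 1)
position 4: 100 → 0  (bit 4 = 0)
position 11: 011 → 0  (bit 3 = 0)
position 1: 010 → 1  (bit 2 = 1)
position 0: 001 → 1  (bit 1 = 1)
position 5: 000 → 0  (bit 0 = 0)
bits b7..b0 = 00100110 = 38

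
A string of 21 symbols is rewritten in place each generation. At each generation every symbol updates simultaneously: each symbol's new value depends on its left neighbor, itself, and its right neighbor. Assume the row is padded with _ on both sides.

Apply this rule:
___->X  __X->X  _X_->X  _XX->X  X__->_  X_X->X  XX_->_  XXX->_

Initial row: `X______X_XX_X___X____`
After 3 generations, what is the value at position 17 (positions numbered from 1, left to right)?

X

X_XXXXXXXX_XX_XXX_XXX
XXX_______XX_XX__XX__
X___XXXXXXX_XX__XX__X
position 17 holds X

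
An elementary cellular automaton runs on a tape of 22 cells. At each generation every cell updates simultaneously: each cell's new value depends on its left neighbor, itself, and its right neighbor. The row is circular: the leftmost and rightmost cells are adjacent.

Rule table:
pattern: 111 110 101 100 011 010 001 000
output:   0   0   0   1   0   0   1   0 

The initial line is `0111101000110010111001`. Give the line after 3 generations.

1000010101001101010110

0000000101001100000110
0000001000110010001001
1000010101001101010110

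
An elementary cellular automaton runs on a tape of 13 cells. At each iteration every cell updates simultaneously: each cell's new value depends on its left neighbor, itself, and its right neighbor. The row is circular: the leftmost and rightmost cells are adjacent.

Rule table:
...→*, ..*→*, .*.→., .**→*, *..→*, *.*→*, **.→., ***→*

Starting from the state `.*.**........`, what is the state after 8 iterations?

*.**.********
.**.*********
**.*********.
*.*********.*
.*********.**
*********.**.
********.**.*
*******.**.**

*******.**.**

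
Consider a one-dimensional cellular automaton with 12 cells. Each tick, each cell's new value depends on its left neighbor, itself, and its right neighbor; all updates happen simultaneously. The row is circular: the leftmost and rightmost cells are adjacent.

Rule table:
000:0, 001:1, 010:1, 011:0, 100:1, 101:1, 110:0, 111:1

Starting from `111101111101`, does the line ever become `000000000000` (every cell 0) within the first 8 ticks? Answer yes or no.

111010111010
010111010111
111010111010  (repeats tick 1; period 2)
tick 8: 010111010111
tick 8 is 010111010111, still not uniform 0

no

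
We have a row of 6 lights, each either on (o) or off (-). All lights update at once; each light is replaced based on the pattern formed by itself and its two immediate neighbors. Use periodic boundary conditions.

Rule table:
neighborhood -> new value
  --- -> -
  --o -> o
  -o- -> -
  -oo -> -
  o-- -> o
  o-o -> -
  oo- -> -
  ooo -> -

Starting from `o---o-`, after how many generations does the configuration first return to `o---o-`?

2

-o-o--
o---o-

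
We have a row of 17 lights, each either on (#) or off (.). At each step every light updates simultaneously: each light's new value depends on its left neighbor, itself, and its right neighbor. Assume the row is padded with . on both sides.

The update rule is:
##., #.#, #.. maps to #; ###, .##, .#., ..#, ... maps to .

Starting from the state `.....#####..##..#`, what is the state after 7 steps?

...............##

.........##..##..
..........##..##.
...........##..##
............##..#
.............##..
..............##.
...............##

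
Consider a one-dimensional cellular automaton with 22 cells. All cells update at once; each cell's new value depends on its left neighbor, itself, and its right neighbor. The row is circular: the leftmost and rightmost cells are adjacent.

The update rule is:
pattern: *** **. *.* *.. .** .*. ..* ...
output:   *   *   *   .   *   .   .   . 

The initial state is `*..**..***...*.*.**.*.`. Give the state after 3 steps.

step 1: ...**..***....*.****.*
step 2: ...**..***.....******.
step 3: ...**..***.....******.

...**..***.....******.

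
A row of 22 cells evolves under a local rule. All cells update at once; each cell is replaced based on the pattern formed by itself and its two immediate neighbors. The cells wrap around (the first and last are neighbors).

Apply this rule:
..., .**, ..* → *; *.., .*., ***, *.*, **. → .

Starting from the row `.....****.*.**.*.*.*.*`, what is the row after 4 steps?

step 1: .*****......*.........
step 2: **.....*****..********
step 3: ...*****.....**.......
step 4: ****.....*****..******

****.....*****..******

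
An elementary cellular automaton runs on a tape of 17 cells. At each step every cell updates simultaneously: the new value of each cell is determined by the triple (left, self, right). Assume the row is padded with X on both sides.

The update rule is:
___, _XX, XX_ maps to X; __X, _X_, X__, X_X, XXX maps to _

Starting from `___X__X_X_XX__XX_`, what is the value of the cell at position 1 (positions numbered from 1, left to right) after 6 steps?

_X________XX__XX_
___XXXXXX_XX__XX_
_X_X____X_XX__XX_
_____XX___XX__XX_
_XXX_XX_X_XX__XX_
_X_X_XX___XX__XX_
position 1 holds _

_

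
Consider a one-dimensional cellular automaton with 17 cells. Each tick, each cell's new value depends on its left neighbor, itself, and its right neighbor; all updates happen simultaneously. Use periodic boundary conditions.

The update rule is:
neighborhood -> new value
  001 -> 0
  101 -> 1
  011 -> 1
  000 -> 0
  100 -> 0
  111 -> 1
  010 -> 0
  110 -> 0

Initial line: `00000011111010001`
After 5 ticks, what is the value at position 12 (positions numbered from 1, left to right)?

0

tick 1: 00000011110100000
tick 2: 00000011101000000
tick 3: 00000011010000000
tick 4: 00000010100000000
tick 5: 00000001000000000
position 12 holds 0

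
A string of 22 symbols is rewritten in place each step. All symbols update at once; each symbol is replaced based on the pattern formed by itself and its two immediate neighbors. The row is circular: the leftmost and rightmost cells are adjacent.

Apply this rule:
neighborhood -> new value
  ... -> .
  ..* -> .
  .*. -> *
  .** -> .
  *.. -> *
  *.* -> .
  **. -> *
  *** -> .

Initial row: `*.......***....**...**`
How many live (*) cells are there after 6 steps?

**........**....**....
.**........**....**...
..**........**....**..
...**........**....**.
....**........**....**
*....**........**....*
count of *: 6

6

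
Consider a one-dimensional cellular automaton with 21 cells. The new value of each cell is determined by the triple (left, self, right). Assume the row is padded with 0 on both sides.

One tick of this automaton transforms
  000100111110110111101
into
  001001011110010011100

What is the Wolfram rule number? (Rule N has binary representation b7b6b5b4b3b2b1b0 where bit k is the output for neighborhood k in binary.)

position 7: 111 → 1  (bit 7 = 1)
position 10: 110 → 1  (bit 6 = 1)
position 11: 101 → 0  (bit 5 = 0)
position 4: 100 → 0  (bit 4 = 0)
position 6: 011 → 0  (bit 3 = 0)
position 3: 010 → 0  (bit 2 = 0)
position 2: 001 → 1  (bit 1 = 1)
position 0: 000 → 0  (bit 0 = 0)
bits b7..b0 = 11000010 = 194

194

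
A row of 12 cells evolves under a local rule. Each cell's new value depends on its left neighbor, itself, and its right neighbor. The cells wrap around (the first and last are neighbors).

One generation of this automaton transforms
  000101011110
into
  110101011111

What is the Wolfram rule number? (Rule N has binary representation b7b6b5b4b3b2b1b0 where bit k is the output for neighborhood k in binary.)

position 8: 111 → 1  (bit 7 = 1)
position 10: 110 → 1  (bit 6 = 1)
position 4: 101 → 0  (bit 5 = 0)
position 11: 100 → 1  (bit 4 = 1)
position 7: 011 → 1  (bit 3 = 1)
position 3: 010 → 1  (bit 2 = 1)
position 2: 001 → 0  (bit 1 = 0)
position 0: 000 → 1  (bit 0 = 1)
bits b7..b0 = 11011101 = 221

221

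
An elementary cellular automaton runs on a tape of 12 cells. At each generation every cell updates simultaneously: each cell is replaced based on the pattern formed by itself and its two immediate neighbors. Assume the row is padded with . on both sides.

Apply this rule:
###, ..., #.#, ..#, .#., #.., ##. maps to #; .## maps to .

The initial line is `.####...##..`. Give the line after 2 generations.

#.######.###
##.######.##

##.######.##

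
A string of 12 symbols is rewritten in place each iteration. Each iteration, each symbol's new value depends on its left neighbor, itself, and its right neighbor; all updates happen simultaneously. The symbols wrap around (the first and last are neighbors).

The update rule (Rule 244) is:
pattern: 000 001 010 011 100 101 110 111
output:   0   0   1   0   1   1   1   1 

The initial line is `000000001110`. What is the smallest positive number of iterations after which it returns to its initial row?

000000000111
100000000011
110000000001
111000000000
011100000000
001110000000
000111000000
000011100000
000001110000
000000111000
000000011100
000000001110

12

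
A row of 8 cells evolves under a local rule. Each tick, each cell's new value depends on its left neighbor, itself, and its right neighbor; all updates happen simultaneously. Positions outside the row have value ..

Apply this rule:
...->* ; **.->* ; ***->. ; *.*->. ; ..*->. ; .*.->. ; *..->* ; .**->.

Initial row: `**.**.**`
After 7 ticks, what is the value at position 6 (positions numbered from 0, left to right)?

.

.*..*..*
..*..*..
*..*..**
.*..*..*  (repeats tick 1; period 3)
tick 7: .*..*..*
position 6 holds .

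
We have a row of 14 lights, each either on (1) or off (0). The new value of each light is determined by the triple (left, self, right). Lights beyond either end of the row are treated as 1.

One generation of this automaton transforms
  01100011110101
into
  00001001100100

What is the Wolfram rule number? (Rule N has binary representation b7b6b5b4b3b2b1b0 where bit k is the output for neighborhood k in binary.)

position 7: 111 → 1  (bit 7 = 1)
position 2: 110 → 0  (bit 6 = 0)
position 0: 101 → 0  (bit 5 = 0)
position 3: 100 → 0  (bit 4 = 0)
position 1: 011 → 0  (bit 3 = 0)
position 11: 010 → 1  (bit 2 = 1)
position 5: 001 → 0  (bit 1 = 0)
position 4: 000 → 1  (bit 0 = 1)
bits b7..b0 = 10000101 = 133

133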